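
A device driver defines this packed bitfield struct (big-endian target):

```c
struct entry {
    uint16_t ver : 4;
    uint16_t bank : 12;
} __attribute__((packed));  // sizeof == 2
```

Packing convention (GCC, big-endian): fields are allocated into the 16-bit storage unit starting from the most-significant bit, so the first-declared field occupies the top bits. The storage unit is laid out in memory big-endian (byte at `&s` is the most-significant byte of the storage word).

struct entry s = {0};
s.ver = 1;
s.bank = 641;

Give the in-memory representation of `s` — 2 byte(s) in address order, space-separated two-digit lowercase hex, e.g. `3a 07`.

ver (4b) val=1 bits=0x1 at bit 12: 0x1000
bank (12b) val=641 bits=0x281 at bit 0: 0x1281
word = 0x1281 → big-endian bytes:
  [0]=0x12  [1]=0x81

12 81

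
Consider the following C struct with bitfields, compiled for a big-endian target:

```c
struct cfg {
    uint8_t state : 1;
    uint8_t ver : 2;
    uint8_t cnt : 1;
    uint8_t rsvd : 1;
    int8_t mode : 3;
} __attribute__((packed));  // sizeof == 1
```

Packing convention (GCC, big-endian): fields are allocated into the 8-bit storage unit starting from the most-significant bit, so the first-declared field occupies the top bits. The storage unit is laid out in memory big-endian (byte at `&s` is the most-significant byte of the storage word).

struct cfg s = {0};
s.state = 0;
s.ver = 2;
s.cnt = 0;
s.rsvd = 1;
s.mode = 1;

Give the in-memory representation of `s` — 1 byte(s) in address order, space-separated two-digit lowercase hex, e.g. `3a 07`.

49

[7+:1] state=0 & 0x1 = 0x0; word=0x00
[5+:2] ver=2 & 0x3 = 0x2; word=0x40
[4+:1] cnt=0 & 0x1 = 0x0; word=0x40
[3+:1] rsvd=1 & 0x1 = 0x1; word=0x48
[0+:3] mode=1 & 0x7 = 0x1; word=0x49
word = 0x49 → big-endian bytes:
  [0]=0x49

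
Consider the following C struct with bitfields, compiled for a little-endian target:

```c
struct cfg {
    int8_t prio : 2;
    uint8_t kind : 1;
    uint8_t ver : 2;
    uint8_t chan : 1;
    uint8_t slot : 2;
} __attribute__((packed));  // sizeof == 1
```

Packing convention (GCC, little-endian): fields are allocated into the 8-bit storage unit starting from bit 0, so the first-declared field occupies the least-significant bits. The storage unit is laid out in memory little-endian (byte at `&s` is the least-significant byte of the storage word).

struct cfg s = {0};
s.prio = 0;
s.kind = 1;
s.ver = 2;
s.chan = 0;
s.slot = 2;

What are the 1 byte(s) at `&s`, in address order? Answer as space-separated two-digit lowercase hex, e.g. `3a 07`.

94

prio (2b) val=0 bits=0x0 at bit 0: 0x00
kind (1b) val=1 bits=0x1 at bit 2: 0x04
ver (2b) val=2 bits=0x2 at bit 3: 0x14
chan (1b) val=0 bits=0x0 at bit 5: 0x14
slot (2b) val=2 bits=0x2 at bit 6: 0x94
word = 0x94 → little-endian bytes:
  [0]=0x94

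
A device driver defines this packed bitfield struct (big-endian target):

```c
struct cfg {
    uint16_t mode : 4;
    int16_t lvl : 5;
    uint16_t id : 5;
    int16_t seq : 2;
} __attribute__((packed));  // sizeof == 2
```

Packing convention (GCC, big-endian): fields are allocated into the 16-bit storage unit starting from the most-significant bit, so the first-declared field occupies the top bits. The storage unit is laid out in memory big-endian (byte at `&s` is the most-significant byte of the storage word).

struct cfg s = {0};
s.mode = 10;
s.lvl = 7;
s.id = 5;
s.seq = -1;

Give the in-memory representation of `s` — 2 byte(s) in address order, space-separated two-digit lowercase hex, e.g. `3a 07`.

a3 97

mode:4 = 10 → 0xa << 12 → word 0xa000
lvl:5 = 7 → 0x7 << 7 → word 0xa380
id:5 = 5 → 0x5 << 2 → word 0xa394
seq:2 = -1 → 0x3 << 0 → word 0xa397
word = 0xa397 → big-endian bytes:
  [0]=0xa3  [1]=0x97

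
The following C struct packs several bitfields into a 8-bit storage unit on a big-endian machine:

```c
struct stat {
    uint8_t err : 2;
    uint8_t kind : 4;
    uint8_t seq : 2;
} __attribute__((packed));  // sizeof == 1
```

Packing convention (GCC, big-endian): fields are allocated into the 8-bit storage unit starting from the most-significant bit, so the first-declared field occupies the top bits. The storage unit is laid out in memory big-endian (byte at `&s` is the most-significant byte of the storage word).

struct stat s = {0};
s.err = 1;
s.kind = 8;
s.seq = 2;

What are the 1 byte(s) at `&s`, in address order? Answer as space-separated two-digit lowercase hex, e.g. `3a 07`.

62

err:2 = 1 → 0x1 << 6 → word 0x40
kind:4 = 8 → 0x8 << 2 → word 0x60
seq:2 = 2 → 0x2 << 0 → word 0x62
word = 0x62 → big-endian bytes:
  [0]=0x62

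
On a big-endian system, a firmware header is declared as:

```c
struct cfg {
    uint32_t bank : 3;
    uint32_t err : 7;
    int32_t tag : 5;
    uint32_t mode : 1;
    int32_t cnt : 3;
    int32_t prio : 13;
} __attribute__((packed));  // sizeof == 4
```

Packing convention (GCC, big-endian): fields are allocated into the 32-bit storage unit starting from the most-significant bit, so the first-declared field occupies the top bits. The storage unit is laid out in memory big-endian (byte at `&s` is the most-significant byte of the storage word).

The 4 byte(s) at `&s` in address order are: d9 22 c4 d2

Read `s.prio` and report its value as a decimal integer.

1234

[0]=0xd9 [1]=0x22 [2]=0xc4 [3]=0xd2 (big-endian) → word 0xd922c4d2
bank:3 @ bit 29 → (0xd922c4d2>>29)&0x7 = 0x6
err:7 @ bit 22 → (0xd922c4d2>>22)&0x7f = 0x64
tag:5 @ bit 17 → (0xd922c4d2>>17)&0x1f = 0x11
mode:1 @ bit 16 → (0xd922c4d2>>16)&0x1 = 0x0
cnt:3 @ bit 13 → (0xd922c4d2>>13)&0x7 = 0x6
prio:13 @ bit 0 → (0xd922c4d2>>0)&0x1fff = 0x4d2  ←
prio signed 13b, MSB=0: value = 1234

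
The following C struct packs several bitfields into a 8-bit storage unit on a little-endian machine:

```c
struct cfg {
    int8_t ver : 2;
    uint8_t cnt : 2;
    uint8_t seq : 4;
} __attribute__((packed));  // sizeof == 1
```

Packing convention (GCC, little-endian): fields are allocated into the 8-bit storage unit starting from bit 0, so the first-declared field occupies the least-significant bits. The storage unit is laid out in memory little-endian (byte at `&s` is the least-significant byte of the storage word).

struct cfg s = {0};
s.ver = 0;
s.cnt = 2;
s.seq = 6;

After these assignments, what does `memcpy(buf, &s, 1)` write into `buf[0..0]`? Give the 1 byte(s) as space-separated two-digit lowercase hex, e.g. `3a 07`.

ver (2b) val=0 bits=0x0 at bit 0: 0x00
cnt (2b) val=2 bits=0x2 at bit 2: 0x08
seq (4b) val=6 bits=0x6 at bit 4: 0x68
word = 0x68 → little-endian bytes:
  [0]=0x68

68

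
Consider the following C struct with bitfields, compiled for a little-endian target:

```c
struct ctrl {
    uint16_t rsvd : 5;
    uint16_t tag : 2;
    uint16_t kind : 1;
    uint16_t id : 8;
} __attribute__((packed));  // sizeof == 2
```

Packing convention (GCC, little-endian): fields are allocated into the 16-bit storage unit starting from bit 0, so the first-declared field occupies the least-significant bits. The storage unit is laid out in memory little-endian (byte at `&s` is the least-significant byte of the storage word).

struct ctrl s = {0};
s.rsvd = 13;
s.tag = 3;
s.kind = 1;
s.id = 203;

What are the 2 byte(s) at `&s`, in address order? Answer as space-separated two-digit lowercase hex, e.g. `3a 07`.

[0+:5] rsvd=13 & 0x1f = 0xd; word=0x000d
[5+:2] tag=3 & 0x3 = 0x3; word=0x006d
[7+:1] kind=1 & 0x1 = 0x1; word=0x00ed
[8+:8] id=203 & 0xff = 0xcb; word=0xcbed
word = 0xcbed → little-endian bytes:
  [0]=0xed  [1]=0xcb

ed cb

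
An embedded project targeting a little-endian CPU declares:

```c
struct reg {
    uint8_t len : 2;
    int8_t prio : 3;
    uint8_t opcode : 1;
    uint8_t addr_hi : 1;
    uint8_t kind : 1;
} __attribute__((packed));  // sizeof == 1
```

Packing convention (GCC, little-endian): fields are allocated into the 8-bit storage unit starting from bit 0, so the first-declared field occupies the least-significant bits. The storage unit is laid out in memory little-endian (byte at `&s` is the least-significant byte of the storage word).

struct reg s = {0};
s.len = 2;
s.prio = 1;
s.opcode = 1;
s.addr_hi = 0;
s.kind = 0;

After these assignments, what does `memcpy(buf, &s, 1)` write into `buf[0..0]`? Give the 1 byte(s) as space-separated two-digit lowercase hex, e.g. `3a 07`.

len:2 = 2 → 0x2 << 0 → word 0x02
prio:3 = 1 → 0x1 << 2 → word 0x06
opcode:1 = 1 → 0x1 << 5 → word 0x26
addr_hi:1 = 0 → 0x0 << 6 → word 0x26
kind:1 = 0 → 0x0 << 7 → word 0x26
word = 0x26 → little-endian bytes:
  [0]=0x26

26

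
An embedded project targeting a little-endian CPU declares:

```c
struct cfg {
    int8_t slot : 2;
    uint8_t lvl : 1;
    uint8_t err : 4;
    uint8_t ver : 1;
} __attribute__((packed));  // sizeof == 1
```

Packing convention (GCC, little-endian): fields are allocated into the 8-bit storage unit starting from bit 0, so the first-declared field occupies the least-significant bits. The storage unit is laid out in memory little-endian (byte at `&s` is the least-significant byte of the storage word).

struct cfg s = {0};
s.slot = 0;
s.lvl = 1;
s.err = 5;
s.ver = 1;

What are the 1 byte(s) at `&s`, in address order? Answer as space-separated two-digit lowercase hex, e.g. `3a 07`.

slot:2 = 0 → 0x0 << 0 → word 0x00
lvl:1 = 1 → 0x1 << 2 → word 0x04
err:4 = 5 → 0x5 << 3 → word 0x2c
ver:1 = 1 → 0x1 << 7 → word 0xac
word = 0xac → little-endian bytes:
  [0]=0xac

ac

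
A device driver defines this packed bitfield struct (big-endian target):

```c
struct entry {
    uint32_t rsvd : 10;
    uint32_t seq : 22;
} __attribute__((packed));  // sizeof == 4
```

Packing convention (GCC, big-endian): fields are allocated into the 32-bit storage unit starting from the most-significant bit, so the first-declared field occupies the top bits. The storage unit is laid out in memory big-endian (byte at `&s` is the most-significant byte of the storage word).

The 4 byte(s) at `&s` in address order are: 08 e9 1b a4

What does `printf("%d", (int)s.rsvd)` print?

[0]=0x08 [1]=0xe9 [2]=0x1b [3]=0xa4 (big-endian) → word 0x08e91ba4
rsvd [22+:10] = (word>>22) & 0x3ff = 35  ←
seq [0+:22] = (word>>0) & 0x3fffff = 2694052

35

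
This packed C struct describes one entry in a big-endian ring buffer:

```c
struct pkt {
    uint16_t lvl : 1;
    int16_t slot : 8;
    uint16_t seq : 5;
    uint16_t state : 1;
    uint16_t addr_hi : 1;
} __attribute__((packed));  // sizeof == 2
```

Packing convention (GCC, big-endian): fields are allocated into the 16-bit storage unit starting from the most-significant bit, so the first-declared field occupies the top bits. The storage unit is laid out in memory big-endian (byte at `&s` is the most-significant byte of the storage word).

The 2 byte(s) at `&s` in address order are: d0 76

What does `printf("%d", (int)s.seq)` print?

29

[0]=0xd0 [1]=0x76 (big-endian) → word 0xd076
lvl:1 @ bit 15 → (0xd076>>15)&0x1 = 0x1
slot:8 @ bit 7 → (0xd076>>7)&0xff = 0xa0
seq:5 @ bit 2 → (0xd076>>2)&0x1f = 0x1d  ←
state:1 @ bit 1 → (0xd076>>1)&0x1 = 0x1
addr_hi:1 @ bit 0 → (0xd076>>0)&0x1 = 0x0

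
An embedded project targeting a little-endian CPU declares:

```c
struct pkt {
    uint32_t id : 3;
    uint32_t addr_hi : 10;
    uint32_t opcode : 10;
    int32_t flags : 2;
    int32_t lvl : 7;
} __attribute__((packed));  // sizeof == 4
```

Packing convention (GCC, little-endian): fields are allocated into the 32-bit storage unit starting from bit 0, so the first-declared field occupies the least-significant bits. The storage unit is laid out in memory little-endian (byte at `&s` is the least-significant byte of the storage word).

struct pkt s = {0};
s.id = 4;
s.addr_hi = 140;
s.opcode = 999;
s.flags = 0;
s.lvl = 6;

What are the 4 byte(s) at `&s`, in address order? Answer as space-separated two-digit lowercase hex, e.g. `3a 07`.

[0+:3] id=4 & 0x7 = 0x4; word=0x00000004
[3+:10] addr_hi=140 & 0x3ff = 0x8c; word=0x00000464
[13+:10] opcode=999 & 0x3ff = 0x3e7; word=0x007ce464
[23+:2] flags=0 & 0x3 = 0x0; word=0x007ce464
[25+:7] lvl=6 & 0x7f = 0x6; word=0x0c7ce464
word = 0x0c7ce464 → little-endian bytes:
  [0]=0x64  [1]=0xe4  [2]=0x7c  [3]=0x0c

64 e4 7c 0c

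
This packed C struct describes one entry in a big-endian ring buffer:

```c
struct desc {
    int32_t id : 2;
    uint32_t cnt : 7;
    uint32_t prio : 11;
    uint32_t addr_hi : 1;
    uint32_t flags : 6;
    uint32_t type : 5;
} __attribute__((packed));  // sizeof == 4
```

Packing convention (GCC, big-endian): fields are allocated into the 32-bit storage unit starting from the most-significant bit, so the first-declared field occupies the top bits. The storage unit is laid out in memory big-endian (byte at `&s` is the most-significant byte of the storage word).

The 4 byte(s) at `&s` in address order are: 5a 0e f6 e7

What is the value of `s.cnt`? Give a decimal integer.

[0]=0x5a [1]=0x0e [2]=0xf6 [3]=0xe7 (big-endian) → word 0x5a0ef6e7
id:2 @ bit 30 → (0x5a0ef6e7>>30)&0x3 = 0x1
cnt:7 @ bit 23 → (0x5a0ef6e7>>23)&0x7f = 0x34  ←
prio:11 @ bit 12 → (0x5a0ef6e7>>12)&0x7ff = 0xef
addr_hi:1 @ bit 11 → (0x5a0ef6e7>>11)&0x1 = 0x0
flags:6 @ bit 5 → (0x5a0ef6e7>>5)&0x3f = 0x37
type:5 @ bit 0 → (0x5a0ef6e7>>0)&0x1f = 0x7

52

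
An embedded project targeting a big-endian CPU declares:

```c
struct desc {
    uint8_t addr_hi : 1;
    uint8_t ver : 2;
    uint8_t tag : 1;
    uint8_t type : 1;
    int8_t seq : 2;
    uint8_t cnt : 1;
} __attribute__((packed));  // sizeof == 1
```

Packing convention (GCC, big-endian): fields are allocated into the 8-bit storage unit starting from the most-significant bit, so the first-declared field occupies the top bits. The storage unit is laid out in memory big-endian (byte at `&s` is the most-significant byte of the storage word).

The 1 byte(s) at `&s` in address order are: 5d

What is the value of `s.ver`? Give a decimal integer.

[0]=0x5d (big-endian) → word 0x5d
addr_hi:1 @ bit 7 → (0x5d>>7)&0x1 = 0x0
ver:2 @ bit 5 → (0x5d>>5)&0x3 = 0x2  ←
tag:1 @ bit 4 → (0x5d>>4)&0x1 = 0x1
type:1 @ bit 3 → (0x5d>>3)&0x1 = 0x1
seq:2 @ bit 1 → (0x5d>>1)&0x3 = 0x2
cnt:1 @ bit 0 → (0x5d>>0)&0x1 = 0x1

2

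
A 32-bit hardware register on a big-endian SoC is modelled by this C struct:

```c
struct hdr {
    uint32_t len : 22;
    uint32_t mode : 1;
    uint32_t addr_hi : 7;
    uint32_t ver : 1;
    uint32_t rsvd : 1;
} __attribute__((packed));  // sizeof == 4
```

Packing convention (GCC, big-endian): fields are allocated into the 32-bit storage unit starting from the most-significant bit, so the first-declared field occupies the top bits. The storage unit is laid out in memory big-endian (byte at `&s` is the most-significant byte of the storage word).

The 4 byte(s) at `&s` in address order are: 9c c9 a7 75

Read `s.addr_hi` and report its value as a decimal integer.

[0]=0x9c [1]=0xc9 [2]=0xa7 [3]=0x75 (big-endian) → word 0x9cc9a775
len [10+:22] = (word>>10) & 0x3fffff = 2568809
mode [9+:1] = (word>>9) & 0x1 = 1
addr_hi [2+:7] = (word>>2) & 0x7f = 93  ←
ver [1+:1] = (word>>1) & 0x1 = 0
rsvd [0+:1] = (word>>0) & 0x1 = 1

93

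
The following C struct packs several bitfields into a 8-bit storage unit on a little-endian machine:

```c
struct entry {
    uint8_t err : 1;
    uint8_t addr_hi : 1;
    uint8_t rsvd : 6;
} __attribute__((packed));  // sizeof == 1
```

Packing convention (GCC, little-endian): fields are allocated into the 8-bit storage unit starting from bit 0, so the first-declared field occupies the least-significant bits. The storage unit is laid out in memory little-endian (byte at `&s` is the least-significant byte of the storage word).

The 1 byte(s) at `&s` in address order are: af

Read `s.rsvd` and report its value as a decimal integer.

[0]=0xaf (little-endian) → word 0xaf
err:1 @ bit 0 → (0xaf>>0)&0x1 = 0x1
addr_hi:1 @ bit 1 → (0xaf>>1)&0x1 = 0x1
rsvd:6 @ bit 2 → (0xaf>>2)&0x3f = 0x2b  ←

43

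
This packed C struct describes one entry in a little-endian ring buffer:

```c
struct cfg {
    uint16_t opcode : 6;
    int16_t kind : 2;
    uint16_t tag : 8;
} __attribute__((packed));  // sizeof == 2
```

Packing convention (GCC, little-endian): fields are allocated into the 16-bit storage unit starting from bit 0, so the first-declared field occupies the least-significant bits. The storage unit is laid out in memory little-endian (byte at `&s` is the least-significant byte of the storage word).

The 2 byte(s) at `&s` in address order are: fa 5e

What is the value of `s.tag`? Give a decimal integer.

[0]=0xfa [1]=0x5e (little-endian) → word 0x5efa
opcode [0+:6] = (word>>0) & 0x3f = 58
kind [6+:2] = (word>>6) & 0x3 = 3
tag [8+:8] = (word>>8) & 0xff = 94  ←

94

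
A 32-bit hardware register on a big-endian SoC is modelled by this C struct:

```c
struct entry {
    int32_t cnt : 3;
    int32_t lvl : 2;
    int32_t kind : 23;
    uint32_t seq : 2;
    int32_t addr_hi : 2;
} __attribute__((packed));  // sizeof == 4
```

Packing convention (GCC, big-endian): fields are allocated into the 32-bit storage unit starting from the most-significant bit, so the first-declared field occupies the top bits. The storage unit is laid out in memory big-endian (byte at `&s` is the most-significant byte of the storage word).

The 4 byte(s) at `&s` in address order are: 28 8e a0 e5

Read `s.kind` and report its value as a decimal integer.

584206

[0]=0x28 [1]=0x8e [2]=0xa0 [3]=0xe5 (big-endian) → word 0x288ea0e5
cnt [29+:3] = (word>>29) & 0x7 = 1
lvl [27+:2] = (word>>27) & 0x3 = 1
kind [4+:23] = (word>>4) & 0x7fffff = 584206  ←
seq [2+:2] = (word>>2) & 0x3 = 1
addr_hi [0+:2] = (word>>0) & 0x3 = 1
kind signed 23b, MSB=0: value = 584206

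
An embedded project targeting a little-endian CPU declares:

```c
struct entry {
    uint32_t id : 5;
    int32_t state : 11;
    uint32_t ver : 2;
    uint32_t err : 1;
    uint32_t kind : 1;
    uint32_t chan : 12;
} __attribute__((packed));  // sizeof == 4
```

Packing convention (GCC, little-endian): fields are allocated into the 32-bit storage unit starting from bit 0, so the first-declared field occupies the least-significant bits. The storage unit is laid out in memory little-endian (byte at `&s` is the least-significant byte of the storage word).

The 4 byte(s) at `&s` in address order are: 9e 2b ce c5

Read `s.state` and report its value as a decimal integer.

348

[0]=0x9e [1]=0x2b [2]=0xce [3]=0xc5 (little-endian) → word 0xc5ce2b9e
id [0+:5] = (word>>0) & 0x1f = 30
state [5+:11] = (word>>5) & 0x7ff = 348  ←
ver [16+:2] = (word>>16) & 0x3 = 2
err [18+:1] = (word>>18) & 0x1 = 1
kind [19+:1] = (word>>19) & 0x1 = 1
chan [20+:12] = (word>>20) & 0xfff = 3164
state signed 11b, MSB=0: value = 348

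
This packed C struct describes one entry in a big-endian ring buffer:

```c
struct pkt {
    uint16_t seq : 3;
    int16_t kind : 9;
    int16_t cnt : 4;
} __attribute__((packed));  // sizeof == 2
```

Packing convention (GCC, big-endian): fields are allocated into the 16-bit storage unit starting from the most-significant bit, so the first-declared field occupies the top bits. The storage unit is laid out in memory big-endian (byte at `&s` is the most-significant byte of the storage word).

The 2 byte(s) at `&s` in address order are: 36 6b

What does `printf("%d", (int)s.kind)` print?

-154

[0]=0x36 [1]=0x6b (big-endian) → word 0x366b
seq:3 @ bit 13 → (0x366b>>13)&0x7 = 0x1
kind:9 @ bit 4 → (0x366b>>4)&0x1ff = 0x166  ←
cnt:4 @ bit 0 → (0x366b>>0)&0xf = 0xb
kind signed 9b, MSB=1: 358 - 512 = -154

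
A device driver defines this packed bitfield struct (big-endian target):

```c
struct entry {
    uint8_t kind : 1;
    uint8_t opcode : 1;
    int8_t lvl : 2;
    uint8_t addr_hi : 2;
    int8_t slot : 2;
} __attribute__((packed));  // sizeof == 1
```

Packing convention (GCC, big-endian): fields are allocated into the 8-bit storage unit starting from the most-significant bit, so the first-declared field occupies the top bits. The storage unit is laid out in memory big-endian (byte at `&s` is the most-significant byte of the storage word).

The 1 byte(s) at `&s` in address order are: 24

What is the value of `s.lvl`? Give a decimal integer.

-2

[0]=0x24 (big-endian) → word 0x24
kind:1 @ bit 7 → (0x24>>7)&0x1 = 0x0
opcode:1 @ bit 6 → (0x24>>6)&0x1 = 0x0
lvl:2 @ bit 4 → (0x24>>4)&0x3 = 0x2  ←
addr_hi:2 @ bit 2 → (0x24>>2)&0x3 = 0x1
slot:2 @ bit 0 → (0x24>>0)&0x3 = 0x0
lvl signed 2b, MSB=1: 2 - 4 = -2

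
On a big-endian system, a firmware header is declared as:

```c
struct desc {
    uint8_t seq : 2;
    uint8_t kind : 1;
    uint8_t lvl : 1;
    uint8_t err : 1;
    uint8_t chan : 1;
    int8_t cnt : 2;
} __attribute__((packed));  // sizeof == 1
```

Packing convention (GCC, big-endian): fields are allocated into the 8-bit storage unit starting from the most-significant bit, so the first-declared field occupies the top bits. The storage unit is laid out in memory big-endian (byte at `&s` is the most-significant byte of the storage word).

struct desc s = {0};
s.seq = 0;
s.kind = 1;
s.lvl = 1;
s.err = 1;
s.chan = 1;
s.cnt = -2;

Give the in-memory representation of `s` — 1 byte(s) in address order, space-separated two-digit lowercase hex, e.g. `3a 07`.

3e

seq:2 = 0 → 0x0 << 6 → word 0x00
kind:1 = 1 → 0x1 << 5 → word 0x20
lvl:1 = 1 → 0x1 << 4 → word 0x30
err:1 = 1 → 0x1 << 3 → word 0x38
chan:1 = 1 → 0x1 << 2 → word 0x3c
cnt:2 = -2 → 0x2 << 0 → word 0x3e
word = 0x3e → big-endian bytes:
  [0]=0x3e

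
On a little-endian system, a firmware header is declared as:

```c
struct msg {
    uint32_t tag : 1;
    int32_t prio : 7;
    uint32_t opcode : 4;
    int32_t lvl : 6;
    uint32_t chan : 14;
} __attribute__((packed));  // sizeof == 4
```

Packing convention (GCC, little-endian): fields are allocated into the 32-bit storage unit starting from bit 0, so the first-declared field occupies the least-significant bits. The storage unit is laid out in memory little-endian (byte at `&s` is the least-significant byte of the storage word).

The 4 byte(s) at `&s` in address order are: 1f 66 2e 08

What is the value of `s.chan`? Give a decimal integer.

523

[0]=0x1f [1]=0x66 [2]=0x2e [3]=0x08 (little-endian) → word 0x082e661f
tag [0+:1] = (word>>0) & 0x1 = 1
prio [1+:7] = (word>>1) & 0x7f = 15
opcode [8+:4] = (word>>8) & 0xf = 6
lvl [12+:6] = (word>>12) & 0x3f = 38
chan [18+:14] = (word>>18) & 0x3fff = 523  ←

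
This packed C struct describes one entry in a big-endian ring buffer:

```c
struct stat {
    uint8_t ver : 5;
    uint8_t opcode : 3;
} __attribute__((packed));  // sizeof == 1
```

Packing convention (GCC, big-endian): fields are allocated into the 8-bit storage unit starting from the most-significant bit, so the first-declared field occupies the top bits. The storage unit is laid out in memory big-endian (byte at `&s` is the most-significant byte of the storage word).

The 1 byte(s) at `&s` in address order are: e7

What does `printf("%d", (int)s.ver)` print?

[0]=0xe7 (big-endian) → word 0xe7
ver [3+:5] = (word>>3) & 0x1f = 28  ←
opcode [0+:3] = (word>>0) & 0x7 = 7

28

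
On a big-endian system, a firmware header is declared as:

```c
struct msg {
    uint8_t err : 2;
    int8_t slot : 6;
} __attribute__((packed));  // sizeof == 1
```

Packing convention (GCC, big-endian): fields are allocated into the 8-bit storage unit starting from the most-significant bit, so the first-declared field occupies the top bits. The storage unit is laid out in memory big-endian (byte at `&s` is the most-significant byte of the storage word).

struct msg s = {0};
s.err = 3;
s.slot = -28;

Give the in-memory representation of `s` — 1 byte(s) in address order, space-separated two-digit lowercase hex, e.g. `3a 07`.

e4

[6+:2] err=3 & 0x3 = 0x3; word=0xc0
[0+:6] slot=-28 & 0x3f = 0x24; word=0xe4
word = 0xe4 → big-endian bytes:
  [0]=0xe4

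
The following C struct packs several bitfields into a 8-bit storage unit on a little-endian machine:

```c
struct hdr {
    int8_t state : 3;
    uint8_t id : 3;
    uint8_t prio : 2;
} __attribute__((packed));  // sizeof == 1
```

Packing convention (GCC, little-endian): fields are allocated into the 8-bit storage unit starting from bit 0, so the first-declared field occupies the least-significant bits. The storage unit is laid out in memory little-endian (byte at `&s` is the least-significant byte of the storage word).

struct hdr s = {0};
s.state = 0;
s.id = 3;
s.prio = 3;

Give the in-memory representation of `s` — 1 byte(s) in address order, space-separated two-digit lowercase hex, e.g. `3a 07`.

state (3b) val=0 bits=0x0 at bit 0: 0x00
id (3b) val=3 bits=0x3 at bit 3: 0x18
prio (2b) val=3 bits=0x3 at bit 6: 0xd8
word = 0xd8 → little-endian bytes:
  [0]=0xd8

d8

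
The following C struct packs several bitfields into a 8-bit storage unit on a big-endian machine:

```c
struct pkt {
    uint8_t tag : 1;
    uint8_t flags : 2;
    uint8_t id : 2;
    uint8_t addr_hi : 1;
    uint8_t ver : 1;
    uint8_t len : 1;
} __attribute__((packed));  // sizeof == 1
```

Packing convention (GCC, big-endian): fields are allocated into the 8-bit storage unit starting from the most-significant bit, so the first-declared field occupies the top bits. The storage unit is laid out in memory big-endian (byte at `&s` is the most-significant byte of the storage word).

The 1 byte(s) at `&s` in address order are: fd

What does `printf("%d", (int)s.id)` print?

3

[0]=0xfd (big-endian) → word 0xfd
tag [7+:1] = (word>>7) & 0x1 = 1
flags [5+:2] = (word>>5) & 0x3 = 3
id [3+:2] = (word>>3) & 0x3 = 3  ←
addr_hi [2+:1] = (word>>2) & 0x1 = 1
ver [1+:1] = (word>>1) & 0x1 = 0
len [0+:1] = (word>>0) & 0x1 = 1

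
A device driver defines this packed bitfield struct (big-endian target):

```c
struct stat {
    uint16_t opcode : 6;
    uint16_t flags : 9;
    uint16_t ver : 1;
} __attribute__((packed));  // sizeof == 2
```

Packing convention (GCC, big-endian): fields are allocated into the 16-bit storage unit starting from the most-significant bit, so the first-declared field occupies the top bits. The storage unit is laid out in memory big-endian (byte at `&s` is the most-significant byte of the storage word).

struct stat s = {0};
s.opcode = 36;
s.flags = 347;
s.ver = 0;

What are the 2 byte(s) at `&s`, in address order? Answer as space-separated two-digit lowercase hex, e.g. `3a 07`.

opcode:6 = 36 → 0x24 << 10 → word 0x9000
flags:9 = 347 → 0x15b << 1 → word 0x92b6
ver:1 = 0 → 0x0 << 0 → word 0x92b6
word = 0x92b6 → big-endian bytes:
  [0]=0x92  [1]=0xb6

92 b6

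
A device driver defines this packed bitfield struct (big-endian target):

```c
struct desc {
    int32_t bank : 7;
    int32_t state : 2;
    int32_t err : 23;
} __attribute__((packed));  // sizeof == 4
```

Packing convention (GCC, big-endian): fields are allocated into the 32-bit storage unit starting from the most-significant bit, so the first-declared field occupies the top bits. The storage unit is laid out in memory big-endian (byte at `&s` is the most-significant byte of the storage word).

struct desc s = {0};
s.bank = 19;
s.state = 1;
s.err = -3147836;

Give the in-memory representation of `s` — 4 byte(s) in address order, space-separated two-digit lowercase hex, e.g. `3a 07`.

[25+:7] bank=19 & 0x7f = 0x13; word=0x26000000
[23+:2] state=1 & 0x3 = 0x1; word=0x26800000
[0+:23] err=-3147836 & 0x7fffff = 0x4ff7c4; word=0x26cff7c4
word = 0x26cff7c4 → big-endian bytes:
  [0]=0x26  [1]=0xcf  [2]=0xf7  [3]=0xc4

26 cf f7 c4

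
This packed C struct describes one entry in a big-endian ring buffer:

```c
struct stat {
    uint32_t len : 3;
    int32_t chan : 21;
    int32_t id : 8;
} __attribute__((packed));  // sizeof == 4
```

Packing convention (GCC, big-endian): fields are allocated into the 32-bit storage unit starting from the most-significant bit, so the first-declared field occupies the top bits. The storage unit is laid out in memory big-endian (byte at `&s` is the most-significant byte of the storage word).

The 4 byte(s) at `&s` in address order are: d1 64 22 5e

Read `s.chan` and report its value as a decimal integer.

-957406

[0]=0xd1 [1]=0x64 [2]=0x22 [3]=0x5e (big-endian) → word 0xd164225e
len [29+:3] = (word>>29) & 0x7 = 6
chan [8+:21] = (word>>8) & 0x1fffff = 1139746  ←
id [0+:8] = (word>>0) & 0xff = 94
chan signed 21b, MSB=1: 1139746 - 2097152 = -957406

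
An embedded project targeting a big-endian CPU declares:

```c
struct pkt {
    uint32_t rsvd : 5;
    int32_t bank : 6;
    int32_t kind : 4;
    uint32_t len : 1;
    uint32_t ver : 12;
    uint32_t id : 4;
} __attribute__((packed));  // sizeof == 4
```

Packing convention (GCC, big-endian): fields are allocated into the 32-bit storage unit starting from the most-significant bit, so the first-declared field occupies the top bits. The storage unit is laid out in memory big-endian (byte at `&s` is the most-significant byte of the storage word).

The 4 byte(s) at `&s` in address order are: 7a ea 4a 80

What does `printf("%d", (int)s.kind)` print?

[0]=0x7a [1]=0xea [2]=0x4a [3]=0x80 (big-endian) → word 0x7aea4a80
rsvd [27+:5] = (word>>27) & 0x1f = 15
bank [21+:6] = (word>>21) & 0x3f = 23
kind [17+:4] = (word>>17) & 0xf = 5  ←
len [16+:1] = (word>>16) & 0x1 = 0
ver [4+:12] = (word>>4) & 0xfff = 1192
id [0+:4] = (word>>0) & 0xf = 0
kind signed 4b, MSB=0: value = 5

5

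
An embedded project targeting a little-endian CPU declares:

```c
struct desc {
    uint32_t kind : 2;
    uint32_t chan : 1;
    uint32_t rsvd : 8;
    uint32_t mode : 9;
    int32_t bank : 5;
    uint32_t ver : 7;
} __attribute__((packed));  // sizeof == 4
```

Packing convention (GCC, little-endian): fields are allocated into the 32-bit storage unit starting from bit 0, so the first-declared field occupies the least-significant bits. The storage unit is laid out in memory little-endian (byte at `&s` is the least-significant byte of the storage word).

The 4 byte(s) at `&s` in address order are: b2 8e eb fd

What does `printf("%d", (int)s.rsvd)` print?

[0]=0xb2 [1]=0x8e [2]=0xeb [3]=0xfd (little-endian) → word 0xfdeb8eb2
kind [0+:2] = (word>>0) & 0x3 = 2
chan [2+:1] = (word>>2) & 0x1 = 0
rsvd [3+:8] = (word>>3) & 0xff = 214  ←
mode [11+:9] = (word>>11) & 0x1ff = 369
bank [20+:5] = (word>>20) & 0x1f = 30
ver [25+:7] = (word>>25) & 0x7f = 126

214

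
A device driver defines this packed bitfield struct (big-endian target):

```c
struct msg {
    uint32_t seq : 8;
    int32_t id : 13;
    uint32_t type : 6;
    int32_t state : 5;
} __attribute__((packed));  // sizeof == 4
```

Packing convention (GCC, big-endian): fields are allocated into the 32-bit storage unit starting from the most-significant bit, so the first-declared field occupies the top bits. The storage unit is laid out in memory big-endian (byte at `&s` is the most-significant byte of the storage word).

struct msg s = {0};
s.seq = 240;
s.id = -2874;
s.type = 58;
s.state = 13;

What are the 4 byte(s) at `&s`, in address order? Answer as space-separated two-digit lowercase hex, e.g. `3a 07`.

f0 a6 37 4d

[24+:8] seq=240 & 0xff = 0xf0; word=0xf0000000
[11+:13] id=-2874 & 0x1fff = 0x14c6; word=0xf0a63000
[5+:6] type=58 & 0x3f = 0x3a; word=0xf0a63740
[0+:5] state=13 & 0x1f = 0xd; word=0xf0a6374d
word = 0xf0a6374d → big-endian bytes:
  [0]=0xf0  [1]=0xa6  [2]=0x37  [3]=0x4d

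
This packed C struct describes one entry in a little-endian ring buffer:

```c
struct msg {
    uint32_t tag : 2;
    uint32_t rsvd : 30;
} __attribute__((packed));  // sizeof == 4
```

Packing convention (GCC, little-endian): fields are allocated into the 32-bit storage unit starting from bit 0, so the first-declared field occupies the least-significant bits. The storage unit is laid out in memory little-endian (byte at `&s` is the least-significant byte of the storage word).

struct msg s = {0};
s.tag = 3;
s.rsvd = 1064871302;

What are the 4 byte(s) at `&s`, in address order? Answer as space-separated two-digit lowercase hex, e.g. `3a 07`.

1b 96 e2 fd

[0+:2] tag=3 & 0x3 = 0x3; word=0x00000003
[2+:30] rsvd=1064871302 & 0x3fffffff = 0x3f78a586; word=0xfde2961b
word = 0xfde2961b → little-endian bytes:
  [0]=0x1b  [1]=0x96  [2]=0xe2  [3]=0xfd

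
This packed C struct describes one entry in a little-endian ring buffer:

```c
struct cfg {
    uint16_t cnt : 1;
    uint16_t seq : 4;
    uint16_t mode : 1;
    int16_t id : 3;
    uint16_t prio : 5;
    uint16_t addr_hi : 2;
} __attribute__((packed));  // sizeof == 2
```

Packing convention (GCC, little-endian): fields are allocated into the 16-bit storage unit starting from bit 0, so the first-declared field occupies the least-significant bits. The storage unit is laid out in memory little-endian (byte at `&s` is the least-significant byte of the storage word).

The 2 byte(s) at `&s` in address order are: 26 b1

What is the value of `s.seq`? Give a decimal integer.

[0]=0x26 [1]=0xb1 (little-endian) → word 0xb126
cnt:1 @ bit 0 → (0xb126>>0)&0x1 = 0x0
seq:4 @ bit 1 → (0xb126>>1)&0xf = 0x3  ←
mode:1 @ bit 5 → (0xb126>>5)&0x1 = 0x1
id:3 @ bit 6 → (0xb126>>6)&0x7 = 0x4
prio:5 @ bit 9 → (0xb126>>9)&0x1f = 0x18
addr_hi:2 @ bit 14 → (0xb126>>14)&0x3 = 0x2

3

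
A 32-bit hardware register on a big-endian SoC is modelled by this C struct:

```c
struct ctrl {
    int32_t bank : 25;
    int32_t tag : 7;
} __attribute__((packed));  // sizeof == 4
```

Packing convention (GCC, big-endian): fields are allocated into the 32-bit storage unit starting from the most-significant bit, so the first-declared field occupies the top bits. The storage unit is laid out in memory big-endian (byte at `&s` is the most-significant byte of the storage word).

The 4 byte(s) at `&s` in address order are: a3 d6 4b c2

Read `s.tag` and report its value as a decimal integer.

[0]=0xa3 [1]=0xd6 [2]=0x4b [3]=0xc2 (big-endian) → word 0xa3d64bc2
bank [7+:25] = (word>>7) & 0x1ffffff = 21474455
tag [0+:7] = (word>>0) & 0x7f = 66  ←
tag signed 7b, MSB=1: 66 - 128 = -62

-62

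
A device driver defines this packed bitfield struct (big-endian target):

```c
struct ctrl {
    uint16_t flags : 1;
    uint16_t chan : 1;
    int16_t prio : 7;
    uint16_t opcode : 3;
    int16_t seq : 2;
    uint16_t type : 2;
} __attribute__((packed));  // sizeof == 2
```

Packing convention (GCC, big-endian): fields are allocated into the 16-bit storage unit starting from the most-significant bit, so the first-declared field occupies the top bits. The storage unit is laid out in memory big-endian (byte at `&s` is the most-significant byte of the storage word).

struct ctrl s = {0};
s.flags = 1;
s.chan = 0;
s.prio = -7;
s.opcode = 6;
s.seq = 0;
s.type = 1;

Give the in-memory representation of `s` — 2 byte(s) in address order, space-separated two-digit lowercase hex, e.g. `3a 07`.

flags:1 = 1 → 0x1 << 15 → word 0x8000
chan:1 = 0 → 0x0 << 14 → word 0x8000
prio:7 = -7 → 0x79 << 7 → word 0xbc80
opcode:3 = 6 → 0x6 << 4 → word 0xbce0
seq:2 = 0 → 0x0 << 2 → word 0xbce0
type:2 = 1 → 0x1 << 0 → word 0xbce1
word = 0xbce1 → big-endian bytes:
  [0]=0xbc  [1]=0xe1

bc e1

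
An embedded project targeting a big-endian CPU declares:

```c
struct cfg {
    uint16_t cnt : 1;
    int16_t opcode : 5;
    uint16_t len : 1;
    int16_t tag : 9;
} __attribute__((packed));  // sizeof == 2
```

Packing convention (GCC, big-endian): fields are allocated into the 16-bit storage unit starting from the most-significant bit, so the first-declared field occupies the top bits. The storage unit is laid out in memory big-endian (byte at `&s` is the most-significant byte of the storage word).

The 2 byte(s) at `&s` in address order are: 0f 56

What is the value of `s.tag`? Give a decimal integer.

-170

[0]=0x0f [1]=0x56 (big-endian) → word 0x0f56
cnt:1 @ bit 15 → (0x0f56>>15)&0x1 = 0x0
opcode:5 @ bit 10 → (0x0f56>>10)&0x1f = 0x3
len:1 @ bit 9 → (0x0f56>>9)&0x1 = 0x1
tag:9 @ bit 0 → (0x0f56>>0)&0x1ff = 0x156  ←
tag signed 9b, MSB=1: 342 - 512 = -170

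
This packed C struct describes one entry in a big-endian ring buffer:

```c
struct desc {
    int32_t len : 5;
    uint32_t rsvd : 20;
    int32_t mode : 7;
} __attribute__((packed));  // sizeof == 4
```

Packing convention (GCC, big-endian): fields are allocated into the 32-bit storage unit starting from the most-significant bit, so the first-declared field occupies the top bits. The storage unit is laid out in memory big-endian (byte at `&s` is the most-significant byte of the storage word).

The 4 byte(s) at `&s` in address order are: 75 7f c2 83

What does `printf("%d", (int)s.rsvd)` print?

[0]=0x75 [1]=0x7f [2]=0xc2 [3]=0x83 (big-endian) → word 0x757fc283
len:5 @ bit 27 → (0x757fc283>>27)&0x1f = 0xe
rsvd:20 @ bit 7 → (0x757fc283>>7)&0xfffff = 0xaff85  ←
mode:7 @ bit 0 → (0x757fc283>>0)&0x7f = 0x3

720773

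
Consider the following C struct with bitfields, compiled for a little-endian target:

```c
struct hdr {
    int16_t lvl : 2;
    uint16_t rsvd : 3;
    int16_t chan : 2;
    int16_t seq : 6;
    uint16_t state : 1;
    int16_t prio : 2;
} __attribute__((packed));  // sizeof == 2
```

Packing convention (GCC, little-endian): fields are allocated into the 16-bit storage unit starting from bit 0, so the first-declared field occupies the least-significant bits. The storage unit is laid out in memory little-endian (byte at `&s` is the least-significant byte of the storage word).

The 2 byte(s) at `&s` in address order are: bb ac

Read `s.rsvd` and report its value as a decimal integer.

[0]=0xbb [1]=0xac (little-endian) → word 0xacbb
lvl:2 @ bit 0 → (0xacbb>>0)&0x3 = 0x3
rsvd:3 @ bit 2 → (0xacbb>>2)&0x7 = 0x6  ←
chan:2 @ bit 5 → (0xacbb>>5)&0x3 = 0x1
seq:6 @ bit 7 → (0xacbb>>7)&0x3f = 0x19
state:1 @ bit 13 → (0xacbb>>13)&0x1 = 0x1
prio:2 @ bit 14 → (0xacbb>>14)&0x3 = 0x2

6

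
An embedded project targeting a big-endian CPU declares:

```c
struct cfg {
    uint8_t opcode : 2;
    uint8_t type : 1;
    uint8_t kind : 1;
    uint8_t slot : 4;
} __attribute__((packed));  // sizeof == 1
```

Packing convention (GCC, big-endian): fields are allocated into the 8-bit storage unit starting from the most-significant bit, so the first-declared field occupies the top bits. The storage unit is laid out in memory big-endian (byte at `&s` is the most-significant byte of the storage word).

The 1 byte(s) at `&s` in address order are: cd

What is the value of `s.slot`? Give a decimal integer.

[0]=0xcd (big-endian) → word 0xcd
opcode:2 @ bit 6 → (0xcd>>6)&0x3 = 0x3
type:1 @ bit 5 → (0xcd>>5)&0x1 = 0x0
kind:1 @ bit 4 → (0xcd>>4)&0x1 = 0x0
slot:4 @ bit 0 → (0xcd>>0)&0xf = 0xd  ←

13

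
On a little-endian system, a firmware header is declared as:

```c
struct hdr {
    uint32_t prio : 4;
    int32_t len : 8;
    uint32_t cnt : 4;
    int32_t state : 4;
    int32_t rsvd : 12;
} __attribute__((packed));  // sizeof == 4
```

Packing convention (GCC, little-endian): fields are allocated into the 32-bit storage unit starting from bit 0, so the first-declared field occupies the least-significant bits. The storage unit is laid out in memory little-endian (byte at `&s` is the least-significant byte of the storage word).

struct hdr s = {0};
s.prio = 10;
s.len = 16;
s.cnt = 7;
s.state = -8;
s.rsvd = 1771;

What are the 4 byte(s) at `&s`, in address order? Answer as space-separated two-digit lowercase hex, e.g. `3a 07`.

0a 71 b8 6e

prio:4 = 10 → 0xa << 0 → word 0x0000000a
len:8 = 16 → 0x10 << 4 → word 0x0000010a
cnt:4 = 7 → 0x7 << 12 → word 0x0000710a
state:4 = -8 → 0x8 << 16 → word 0x0008710a
rsvd:12 = 1771 → 0x6eb << 20 → word 0x6eb8710a
word = 0x6eb8710a → little-endian bytes:
  [0]=0x0a  [1]=0x71  [2]=0xb8  [3]=0x6e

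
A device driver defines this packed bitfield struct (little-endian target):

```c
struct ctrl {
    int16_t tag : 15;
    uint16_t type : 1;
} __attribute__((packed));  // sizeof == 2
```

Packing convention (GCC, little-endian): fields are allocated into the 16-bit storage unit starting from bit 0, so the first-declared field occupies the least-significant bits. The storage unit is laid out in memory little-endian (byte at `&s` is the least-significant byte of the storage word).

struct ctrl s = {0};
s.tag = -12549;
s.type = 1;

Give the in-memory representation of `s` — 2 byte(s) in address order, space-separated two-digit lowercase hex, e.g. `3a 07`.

tag:15 = -12549 → 0x4efb << 0 → word 0x4efb
type:1 = 1 → 0x1 << 15 → word 0xcefb
word = 0xcefb → little-endian bytes:
  [0]=0xfb  [1]=0xce

fb ce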